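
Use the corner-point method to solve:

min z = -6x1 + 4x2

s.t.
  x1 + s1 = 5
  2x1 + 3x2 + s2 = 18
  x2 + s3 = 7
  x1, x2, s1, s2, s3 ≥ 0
x1 = 5, x2 = 0, z = -30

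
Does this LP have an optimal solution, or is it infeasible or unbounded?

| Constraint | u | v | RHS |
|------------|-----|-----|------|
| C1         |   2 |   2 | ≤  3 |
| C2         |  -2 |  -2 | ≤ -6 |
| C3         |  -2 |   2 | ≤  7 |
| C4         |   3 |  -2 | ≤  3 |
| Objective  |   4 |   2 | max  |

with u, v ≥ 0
C1 requires 2u + 2v ≤ 3, while C2 (-2u - 2v ≤ -6) is equivalent to 2u + 2v ≥ 6. Together they would need 6 ≤ 2u + 2v ≤ 3, which is impossible since 6 > 3. No point satisfies all constraints.

Infeasible — the constraint set is empty.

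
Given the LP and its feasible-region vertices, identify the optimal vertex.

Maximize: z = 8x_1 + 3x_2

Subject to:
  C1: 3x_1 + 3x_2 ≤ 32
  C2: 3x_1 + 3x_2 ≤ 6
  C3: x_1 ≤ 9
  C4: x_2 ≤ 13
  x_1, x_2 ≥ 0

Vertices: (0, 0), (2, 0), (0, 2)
Evaluating z = 8x_1 + 3x_2 at each vertex:
  (0, 0): z = 0
  (2, 0): z = 16
  (0, 2): z = 6

The largest value is z = 16, attained at (2, 0).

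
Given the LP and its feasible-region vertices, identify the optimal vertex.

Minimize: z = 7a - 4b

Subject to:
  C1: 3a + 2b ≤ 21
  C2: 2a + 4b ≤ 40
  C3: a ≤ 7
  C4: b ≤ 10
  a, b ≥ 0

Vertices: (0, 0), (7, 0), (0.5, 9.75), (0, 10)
Evaluating z = 7a - 4b at each vertex:
  (0, 0): z = 0
  (7, 0): z = 49
  (0.5, 9.75): z = -35.5
  (0, 10): z = -40

The smallest value is z = -40, attained at (0, 10).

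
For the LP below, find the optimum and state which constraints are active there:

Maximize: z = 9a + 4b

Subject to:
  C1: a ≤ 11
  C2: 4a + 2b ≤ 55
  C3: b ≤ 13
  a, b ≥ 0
Optimal: a = 11, b = 5.5
Binding: C1, C2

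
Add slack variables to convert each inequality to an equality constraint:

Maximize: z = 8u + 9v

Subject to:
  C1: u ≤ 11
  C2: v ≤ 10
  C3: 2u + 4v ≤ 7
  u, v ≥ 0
max z = 8u + 9v

s.t.
  u + s1 = 11
  v + s2 = 10
  2u + 4v + s3 = 7
  u, v, s1, s2, s3 ≥ 0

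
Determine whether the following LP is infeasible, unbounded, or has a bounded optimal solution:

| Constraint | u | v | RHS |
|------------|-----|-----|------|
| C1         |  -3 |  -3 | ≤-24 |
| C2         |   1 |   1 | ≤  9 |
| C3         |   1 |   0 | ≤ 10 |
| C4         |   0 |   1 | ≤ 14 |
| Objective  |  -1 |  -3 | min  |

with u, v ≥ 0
The point (0, 9) satisfies every constraint, so the LP is feasible; the constraints give u ≤ 10 and v ≤ 14, which with u, v ≥ 0 keep the feasible region inside a bounded box. A feasible, bounded LP attains a finite optimum at a vertex.

The LP has an optimal solution: (0, 9) with z = -27.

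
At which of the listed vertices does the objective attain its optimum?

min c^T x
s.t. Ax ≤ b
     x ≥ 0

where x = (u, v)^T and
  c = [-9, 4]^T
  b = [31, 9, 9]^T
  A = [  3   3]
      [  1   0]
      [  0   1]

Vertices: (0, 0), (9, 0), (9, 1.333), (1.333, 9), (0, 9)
Evaluating z = -9u + 4v at each vertex:
  (0, 0): z = 0
  (9, 0): z = -81
  (9, 1.333): z = -75.67
  (1.333, 9): z = 24
  (0, 9): z = 36

The smallest value is z = -81, attained at (9, 0).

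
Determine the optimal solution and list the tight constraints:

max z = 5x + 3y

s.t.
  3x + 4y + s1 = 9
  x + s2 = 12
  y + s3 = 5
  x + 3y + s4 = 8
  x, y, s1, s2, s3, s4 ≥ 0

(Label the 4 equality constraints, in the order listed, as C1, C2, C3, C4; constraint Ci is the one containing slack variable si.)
Optimal: x = 3, y = 0
Slack at optimum:
  C1: slack = 0 (binding)
  C2: slack = 9
  C3: slack = 5
  C4: slack = 5
  x ≥ 0: x = 3
  y ≥ 0: y = 0 (binding)
Binding constraints: C1, y ≥ 0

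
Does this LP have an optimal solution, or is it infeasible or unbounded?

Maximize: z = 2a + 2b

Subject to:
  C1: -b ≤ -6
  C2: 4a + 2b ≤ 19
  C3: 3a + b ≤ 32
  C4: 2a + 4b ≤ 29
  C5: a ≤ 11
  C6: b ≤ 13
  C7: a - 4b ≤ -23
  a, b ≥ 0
The point (1.5, 6.5) satisfies every constraint, so the LP is feasible; the constraints give a ≤ 11 and b ≤ 13, which with a, b ≥ 0 keep the feasible region inside a bounded box. A feasible, bounded LP attains a finite optimum at a vertex.

Evaluating z = 2a + 2b at each vertex:
  (0, 6): z = 12
  (1, 6): z = 14
  (1.667, 6.167): z = 15.67
  (1.5, 6.5): z = 16
  (0, 7.25): z = 14.5

The LP has an optimal solution: (1.5, 6.5) with z = 16.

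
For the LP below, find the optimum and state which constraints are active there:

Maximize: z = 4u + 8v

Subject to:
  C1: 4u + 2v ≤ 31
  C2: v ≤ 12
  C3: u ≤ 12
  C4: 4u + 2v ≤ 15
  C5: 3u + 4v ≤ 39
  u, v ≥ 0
Optimal: u = 0, v = 7.5
Slack at optimum:
  C1: slack = 16
  C2: slack = 4.5
  C3: slack = 12
  C4: slack = 0 (binding)
  C5: slack = 9
  u ≥ 0: u = 0 (binding)
  v ≥ 0: v = 7.5
Binding constraints: C4, u ≥ 0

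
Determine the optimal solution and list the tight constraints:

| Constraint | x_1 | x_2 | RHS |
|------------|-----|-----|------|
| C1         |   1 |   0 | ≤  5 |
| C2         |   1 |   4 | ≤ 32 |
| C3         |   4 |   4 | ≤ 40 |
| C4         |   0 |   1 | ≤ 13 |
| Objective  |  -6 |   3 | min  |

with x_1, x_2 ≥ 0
Optimal: x_1 = 5, x_2 = 0
Slack at optimum:
  C1: slack = 0 (binding)
  C2: slack = 27
  C3: slack = 20
  C4: slack = 13
  x_1 ≥ 0: x_1 = 5
  x_2 ≥ 0: x_2 = 0 (binding)
Binding constraints: C1, x_2 ≥ 0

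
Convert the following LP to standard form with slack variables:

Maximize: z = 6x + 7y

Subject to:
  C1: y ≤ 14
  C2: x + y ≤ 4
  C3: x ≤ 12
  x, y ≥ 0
max z = 6x + 7y

s.t.
  y + s1 = 14
  x + y + s2 = 4
  x + s3 = 12
  x, y, s1, s2, s3 ≥ 0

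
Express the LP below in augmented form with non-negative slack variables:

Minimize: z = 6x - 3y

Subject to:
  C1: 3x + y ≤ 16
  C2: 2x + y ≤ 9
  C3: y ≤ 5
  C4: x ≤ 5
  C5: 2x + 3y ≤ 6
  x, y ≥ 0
min z = 6x - 3y

s.t.
  3x + y + s1 = 16
  2x + y + s2 = 9
  y + s3 = 5
  x + s4 = 5
  2x + 3y + s5 = 6
  x, y, s1, s2, s3, s4, s5 ≥ 0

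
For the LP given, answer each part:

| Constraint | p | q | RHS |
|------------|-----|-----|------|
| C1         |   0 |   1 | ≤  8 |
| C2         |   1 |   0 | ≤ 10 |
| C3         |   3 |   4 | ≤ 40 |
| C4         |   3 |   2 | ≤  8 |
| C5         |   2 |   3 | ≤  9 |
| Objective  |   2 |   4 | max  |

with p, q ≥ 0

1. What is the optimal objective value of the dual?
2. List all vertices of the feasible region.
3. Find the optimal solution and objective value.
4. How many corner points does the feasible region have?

1. 12 (by strong duality, equal to the primal optimum)
2. (0, 0), (2.667, 0), (1.2, 2.2), (0, 3)
3. p = 0, q = 3, z = 12
4. 4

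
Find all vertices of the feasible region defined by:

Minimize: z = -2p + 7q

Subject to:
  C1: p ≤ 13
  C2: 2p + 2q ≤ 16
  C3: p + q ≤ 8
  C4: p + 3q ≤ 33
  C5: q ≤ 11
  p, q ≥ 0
Each vertex is the intersection of two constraint boundaries that also satisfies all remaining constraints:
  p = 0 and q = 0 → (0, 0)
  2p + 2q = 16 and q = 0 → (8, 0)
  2p + 2q = 16 and p = 0 → (0, 8)

Vertices: (0, 0), (8, 0), (0, 8)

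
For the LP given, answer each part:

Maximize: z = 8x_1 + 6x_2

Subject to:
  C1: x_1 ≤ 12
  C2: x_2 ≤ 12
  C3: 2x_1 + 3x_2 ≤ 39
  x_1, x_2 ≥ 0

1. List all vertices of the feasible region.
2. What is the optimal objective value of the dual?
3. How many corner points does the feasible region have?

1. (0, 0), (12, 0), (12, 5), (1.5, 12), (0, 12)
2. 126 (by strong duality, equal to the primal optimum)
3. 5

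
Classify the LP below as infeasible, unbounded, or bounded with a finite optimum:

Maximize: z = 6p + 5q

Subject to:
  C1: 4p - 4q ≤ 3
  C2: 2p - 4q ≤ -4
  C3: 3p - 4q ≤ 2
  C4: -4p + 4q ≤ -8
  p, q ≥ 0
C1 requires 4p - 4q ≤ 3, while C4 (-4p + 4q ≤ -8) is equivalent to 4p - 4q ≥ 8. Together they would need 8 ≤ 4p - 4q ≤ 3, which is impossible since 8 > 3. No point satisfies all constraints.

The feasible region is empty; the LP is infeasible.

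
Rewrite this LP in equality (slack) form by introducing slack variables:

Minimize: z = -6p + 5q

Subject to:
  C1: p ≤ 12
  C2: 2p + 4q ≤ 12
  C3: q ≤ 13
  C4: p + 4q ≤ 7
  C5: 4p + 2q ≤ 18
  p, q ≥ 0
min z = -6p + 5q

s.t.
  p + s1 = 12
  2p + 4q + s2 = 12
  q + s3 = 13
  p + 4q + s4 = 7
  4p + 2q + s5 = 18
  p, q, s1, s2, s3, s4, s5 ≥ 0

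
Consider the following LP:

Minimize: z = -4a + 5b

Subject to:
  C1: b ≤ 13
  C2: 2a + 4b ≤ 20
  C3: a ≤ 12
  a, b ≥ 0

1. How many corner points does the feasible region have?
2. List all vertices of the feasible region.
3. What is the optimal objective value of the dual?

1. 3
2. (0, 0), (10, 0), (0, 5)
3. -40 (by strong duality, equal to the primal optimum)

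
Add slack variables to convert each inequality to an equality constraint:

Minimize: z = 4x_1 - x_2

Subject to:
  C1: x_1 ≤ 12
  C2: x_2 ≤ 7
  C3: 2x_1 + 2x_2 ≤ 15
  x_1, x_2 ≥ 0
min z = 4x_1 - x_2

s.t.
  x_1 + s1 = 12
  x_2 + s2 = 7
  2x_1 + 2x_2 + s3 = 15
  x_1, x_2, s1, s2, s3 ≥ 0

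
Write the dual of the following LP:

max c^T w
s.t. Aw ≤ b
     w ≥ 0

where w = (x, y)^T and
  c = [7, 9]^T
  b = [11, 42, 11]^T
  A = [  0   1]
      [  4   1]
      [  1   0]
Minimize: z = 11y1 + 42y2 + 11y3

Subject to:
  C1: -4y2 - y3 ≤ -7
  C2: -y1 - y2 ≤ -9
  y1, y2, y3 ≥ 0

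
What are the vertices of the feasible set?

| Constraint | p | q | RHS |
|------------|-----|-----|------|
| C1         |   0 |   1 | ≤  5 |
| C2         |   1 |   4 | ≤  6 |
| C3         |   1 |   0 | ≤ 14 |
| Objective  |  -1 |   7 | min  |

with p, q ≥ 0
Each vertex is the intersection of two constraint boundaries that also satisfies all remaining constraints:
  p = 0 and q = 0 → (0, 0)
  p + 4q = 6 and q = 0 → (6, 0)
  p + 4q = 6 and p = 0 → (0, 1.5)

Vertices: (0, 0), (6, 0), (0, 1.5)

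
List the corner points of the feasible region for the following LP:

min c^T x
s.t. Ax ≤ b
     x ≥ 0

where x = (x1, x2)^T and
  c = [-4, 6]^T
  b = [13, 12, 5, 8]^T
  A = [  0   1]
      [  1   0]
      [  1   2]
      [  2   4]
Each vertex is the intersection of two constraint boundaries that also satisfies all remaining constraints:
  x1 = 0 and x2 = 0 → (0, 0)
  2x1 + 4x2 = 8 and x2 = 0 → (4, 0)
  2x1 + 4x2 = 8 and x1 = 0 → (0, 2)

Vertices: (0, 0), (4, 0), (0, 2)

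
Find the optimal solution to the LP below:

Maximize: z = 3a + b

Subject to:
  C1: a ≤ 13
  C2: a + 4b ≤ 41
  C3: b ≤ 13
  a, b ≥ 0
a = 13, b = 7, z = 46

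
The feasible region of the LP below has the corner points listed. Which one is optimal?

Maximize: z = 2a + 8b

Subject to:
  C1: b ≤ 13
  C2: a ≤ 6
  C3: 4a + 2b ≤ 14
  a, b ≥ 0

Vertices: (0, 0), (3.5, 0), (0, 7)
(0, 7) with z = 56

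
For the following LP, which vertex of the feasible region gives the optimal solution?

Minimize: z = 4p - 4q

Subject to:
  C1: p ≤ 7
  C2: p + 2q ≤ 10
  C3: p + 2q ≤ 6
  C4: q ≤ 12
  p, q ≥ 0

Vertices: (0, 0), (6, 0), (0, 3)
(0, 3) with z = -12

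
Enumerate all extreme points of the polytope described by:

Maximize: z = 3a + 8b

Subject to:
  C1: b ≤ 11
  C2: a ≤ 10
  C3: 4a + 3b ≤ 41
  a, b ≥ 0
Each vertex is the intersection of two constraint boundaries that also satisfies all remaining constraints:
  a = 0 and b = 0 → (0, 0)
  a = 10 and b = 0 → (10, 0)
  a = 10 and 4a + 3b = 41 → (10, 0.3333)
  b = 11 and 4a + 3b = 41 → (2, 11)
  b = 11 and a = 0 → (0, 11)

Vertices: (0, 0), (10, 0), (10, 0.3333), (2, 11), (0, 11)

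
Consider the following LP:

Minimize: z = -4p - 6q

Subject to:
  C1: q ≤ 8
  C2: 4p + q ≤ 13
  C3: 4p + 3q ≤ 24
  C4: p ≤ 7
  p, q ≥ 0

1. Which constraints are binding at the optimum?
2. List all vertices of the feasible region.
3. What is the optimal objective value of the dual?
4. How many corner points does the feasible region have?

1. C1, C3, p ≥ 0
2. (0, 0), (3.25, 0), (1.875, 5.5), (0, 8)
3. -48 (by strong duality, equal to the primal optimum)
4. 4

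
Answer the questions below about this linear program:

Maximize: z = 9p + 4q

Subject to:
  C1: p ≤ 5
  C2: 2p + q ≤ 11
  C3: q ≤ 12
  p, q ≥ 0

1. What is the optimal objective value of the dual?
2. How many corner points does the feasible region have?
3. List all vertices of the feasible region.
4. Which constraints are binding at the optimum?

1. 49 (by strong duality, equal to the primal optimum)
2. 4
3. (0, 0), (5, 0), (5, 1), (0, 11)
4. C1, C2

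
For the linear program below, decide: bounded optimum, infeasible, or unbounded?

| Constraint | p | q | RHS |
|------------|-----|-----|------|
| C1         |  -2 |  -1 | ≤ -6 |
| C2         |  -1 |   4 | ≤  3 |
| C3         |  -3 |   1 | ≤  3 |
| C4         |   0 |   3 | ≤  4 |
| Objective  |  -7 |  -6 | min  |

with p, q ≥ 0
Feasible point: (3, 0) satisfies every constraint, so the LP is feasible.
Direction d = (1, 0): for each constraint row a, a·d ≤ 0 —
  (-2)(1) + (-1)(0) = -2 ≤ 0
  (-1)(1) + (4)(0) = -1 ≤ 0
  (-3)(1) + (1)(0) = -3 ≤ 0
  (0)(1) + (3)(0) = 0 ≤ 0
and d ≥ 0, so (3, 0) + t·d stays feasible for every t ≥ 0. Along this ray z = -7p - 6q changes by -7 per unit t, so z → −∞.

Unbounded — the objective can decrease without bound over the feasible region.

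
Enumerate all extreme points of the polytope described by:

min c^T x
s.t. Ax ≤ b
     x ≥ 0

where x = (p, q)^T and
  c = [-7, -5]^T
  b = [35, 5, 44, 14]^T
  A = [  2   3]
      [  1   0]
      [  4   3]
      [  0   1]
Each vertex is the intersection of two constraint boundaries that also satisfies all remaining constraints:
  p = 0 and q = 0 → (0, 0)
  p = 5 and q = 0 → (5, 0)
  p = 5 and 4p + 3q = 44 → (5, 8)
  2p + 3q = 35 and 4p + 3q = 44 → (4.5, 8.667)
  2p + 3q = 35 and p = 0 → (0, 11.67)

Vertices: (0, 0), (5, 0), (5, 8), (4.5, 8.667), (0, 11.67)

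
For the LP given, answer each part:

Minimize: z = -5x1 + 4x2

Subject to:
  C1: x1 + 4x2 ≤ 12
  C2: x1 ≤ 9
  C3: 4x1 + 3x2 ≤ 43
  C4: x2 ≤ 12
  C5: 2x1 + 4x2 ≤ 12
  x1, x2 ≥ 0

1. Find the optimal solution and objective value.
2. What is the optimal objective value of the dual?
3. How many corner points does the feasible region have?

1. x1 = 6, x2 = 0, z = -30
2. -30 (by strong duality, equal to the primal optimum)
3. 3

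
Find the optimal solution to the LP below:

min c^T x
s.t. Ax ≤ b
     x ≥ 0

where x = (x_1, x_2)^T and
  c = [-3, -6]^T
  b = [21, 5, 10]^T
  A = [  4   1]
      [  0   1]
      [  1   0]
x_1 = 4, x_2 = 5, z = -42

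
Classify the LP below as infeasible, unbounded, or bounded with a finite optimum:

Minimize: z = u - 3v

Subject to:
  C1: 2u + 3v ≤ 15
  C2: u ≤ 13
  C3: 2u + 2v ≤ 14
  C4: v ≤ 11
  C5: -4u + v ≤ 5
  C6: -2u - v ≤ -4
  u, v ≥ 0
The point (0, 5) satisfies every constraint, so the LP is feasible; the constraints give u ≤ 13 and v ≤ 11, which with u, v ≥ 0 keep the feasible region inside a bounded box. A feasible, bounded LP attains a finite optimum at a vertex.

The LP has an optimal solution: (0, 5) with z = -15.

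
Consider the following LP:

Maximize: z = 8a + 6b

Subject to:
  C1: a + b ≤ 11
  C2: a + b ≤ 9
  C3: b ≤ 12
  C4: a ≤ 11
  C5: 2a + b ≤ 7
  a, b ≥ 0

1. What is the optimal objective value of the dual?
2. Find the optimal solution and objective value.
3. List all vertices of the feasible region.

1. 42 (by strong duality, equal to the primal optimum)
2. a = 0, b = 7, z = 42
3. (0, 0), (3.5, 0), (0, 7)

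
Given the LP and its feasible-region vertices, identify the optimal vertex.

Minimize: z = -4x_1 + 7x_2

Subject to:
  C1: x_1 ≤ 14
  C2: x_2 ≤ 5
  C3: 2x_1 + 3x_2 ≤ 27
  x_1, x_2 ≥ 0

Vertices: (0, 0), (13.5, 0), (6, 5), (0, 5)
Evaluating z = -4x_1 + 7x_2 at each vertex:
  (0, 0): z = 0
  (13.5, 0): z = -54
  (6, 5): z = 11
  (0, 5): z = 35

The smallest value is z = -54, attained at (13.5, 0).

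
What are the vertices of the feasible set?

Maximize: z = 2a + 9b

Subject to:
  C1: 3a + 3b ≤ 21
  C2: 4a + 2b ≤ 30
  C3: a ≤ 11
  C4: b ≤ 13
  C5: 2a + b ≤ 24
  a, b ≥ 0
Each vertex is the intersection of two constraint boundaries that also satisfies all remaining constraints:
  a = 0 and b = 0 → (0, 0)
  3a + 3b = 21 and b = 0 → (7, 0)
  3a + 3b = 21 and a = 0 → (0, 7)

Vertices: (0, 0), (7, 0), (0, 7)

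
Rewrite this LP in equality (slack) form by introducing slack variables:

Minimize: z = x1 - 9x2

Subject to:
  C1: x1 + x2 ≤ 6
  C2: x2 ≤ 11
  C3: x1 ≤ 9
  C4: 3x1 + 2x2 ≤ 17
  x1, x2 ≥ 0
min z = x1 - 9x2

s.t.
  x1 + x2 + s1 = 6
  x2 + s2 = 11
  x1 + s3 = 9
  3x1 + 2x2 + s4 = 17
  x1, x2, s1, s2, s3, s4 ≥ 0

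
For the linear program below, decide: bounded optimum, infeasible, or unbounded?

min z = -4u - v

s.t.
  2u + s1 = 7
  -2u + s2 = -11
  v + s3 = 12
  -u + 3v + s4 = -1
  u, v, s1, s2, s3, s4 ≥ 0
The row 2u + s1 = 7 with s1 ≥ 0 requires 2u ≤ 7, while the row -2u + s2 = -11 with s2 ≥ 0 is equivalent to 2u ≥ 11. Together they would need 11 ≤ 2u ≤ 7, which is impossible since 11 > 7. No point satisfies all constraints.

The feasible region is empty; the LP is infeasible.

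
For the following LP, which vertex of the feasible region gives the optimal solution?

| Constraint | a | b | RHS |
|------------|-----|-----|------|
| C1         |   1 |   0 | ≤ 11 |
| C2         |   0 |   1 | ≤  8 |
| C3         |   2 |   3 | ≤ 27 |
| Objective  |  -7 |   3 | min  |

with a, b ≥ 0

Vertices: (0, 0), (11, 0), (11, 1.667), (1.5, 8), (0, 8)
Evaluating z = -7a + 3b at each vertex:
  (0, 0): z = 0
  (11, 0): z = -77
  (11, 1.667): z = -72
  (1.5, 8): z = 13.5
  (0, 8): z = 24

The smallest value is z = -77, attained at (11, 0).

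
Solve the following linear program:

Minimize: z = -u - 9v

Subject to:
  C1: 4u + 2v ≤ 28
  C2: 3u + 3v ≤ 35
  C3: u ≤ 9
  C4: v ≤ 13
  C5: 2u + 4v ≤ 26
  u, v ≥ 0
u = 0, v = 6.5, z = -58.5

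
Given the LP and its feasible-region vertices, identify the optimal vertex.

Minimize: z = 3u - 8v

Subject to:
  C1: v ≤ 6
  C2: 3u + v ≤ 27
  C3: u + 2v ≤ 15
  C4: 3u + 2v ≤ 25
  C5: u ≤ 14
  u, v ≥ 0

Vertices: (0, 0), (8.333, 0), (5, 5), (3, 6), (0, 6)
Evaluating z = 3u - 8v at each vertex:
  (0, 0): z = 0
  (8.333, 0): z = 25
  (5, 5): z = -25
  (3, 6): z = -39
  (0, 6): z = -48

The smallest value is z = -48, attained at (0, 6).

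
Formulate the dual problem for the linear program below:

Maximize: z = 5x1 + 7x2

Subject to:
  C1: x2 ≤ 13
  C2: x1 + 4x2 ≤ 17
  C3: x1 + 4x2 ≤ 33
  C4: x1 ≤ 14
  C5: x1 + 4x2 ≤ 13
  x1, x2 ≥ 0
Minimize: z = 13y1 + 17y2 + 33y3 + 14y4 + 13y5

Subject to:
  C1: -y2 - y3 - y4 - y5 ≤ -5
  C2: -y1 - 4y2 - 4y3 - 4y5 ≤ -7
  y1, y2, y3, y4, y5 ≥ 0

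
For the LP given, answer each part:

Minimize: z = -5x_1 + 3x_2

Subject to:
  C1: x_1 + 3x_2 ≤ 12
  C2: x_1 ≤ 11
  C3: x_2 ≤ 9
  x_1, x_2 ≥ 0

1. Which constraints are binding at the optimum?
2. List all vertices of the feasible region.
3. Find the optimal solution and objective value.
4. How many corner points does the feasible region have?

1. C2, x_2 ≥ 0
2. (0, 0), (11, 0), (11, 0.3333), (0, 4)
3. x_1 = 11, x_2 = 0, z = -55
4. 4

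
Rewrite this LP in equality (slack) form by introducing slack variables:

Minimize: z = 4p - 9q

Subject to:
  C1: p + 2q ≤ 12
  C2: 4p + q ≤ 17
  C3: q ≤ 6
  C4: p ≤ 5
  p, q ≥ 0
min z = 4p - 9q

s.t.
  p + 2q + s1 = 12
  4p + q + s2 = 17
  q + s3 = 6
  p + s4 = 5
  p, q, s1, s2, s3, s4 ≥ 0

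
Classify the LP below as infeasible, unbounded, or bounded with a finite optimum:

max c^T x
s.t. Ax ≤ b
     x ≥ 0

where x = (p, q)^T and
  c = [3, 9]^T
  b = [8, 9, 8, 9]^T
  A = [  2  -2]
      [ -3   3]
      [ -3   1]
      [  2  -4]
Feasible point: (0, 0) satisfies every constraint, so the LP is feasible.
Direction d = (1, 1): for each constraint row a, a·d ≤ 0 —
  (2)(1) + (-2)(1) = 0 ≤ 0
  (-3)(1) + (3)(1) = 0 ≤ 0
  (-3)(1) + (1)(1) = -2 ≤ 0
  (2)(1) + (-4)(1) = -2 ≤ 0
and d ≥ 0, so (0, 0) + t·d stays feasible for every t ≥ 0. Along this ray z = 3p + 9q changes by 12 per unit t, so z → +∞.

The LP is unbounded; z can be made arbitrarily large.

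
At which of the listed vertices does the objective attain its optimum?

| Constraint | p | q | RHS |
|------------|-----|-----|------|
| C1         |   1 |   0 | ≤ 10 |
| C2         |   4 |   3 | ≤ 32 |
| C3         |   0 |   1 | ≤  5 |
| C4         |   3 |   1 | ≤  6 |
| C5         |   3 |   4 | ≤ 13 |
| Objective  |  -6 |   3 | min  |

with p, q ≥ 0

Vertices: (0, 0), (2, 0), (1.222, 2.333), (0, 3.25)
(2, 0) with z = -12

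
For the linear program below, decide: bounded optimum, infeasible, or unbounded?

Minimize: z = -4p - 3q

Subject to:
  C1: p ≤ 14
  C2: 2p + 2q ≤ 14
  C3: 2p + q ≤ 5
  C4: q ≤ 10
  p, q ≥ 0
The point (0, 5) satisfies every constraint, so the LP is feasible; the constraints give p ≤ 14 and q ≤ 10, which with p, q ≥ 0 keep the feasible region inside a bounded box. A feasible, bounded LP attains a finite optimum at a vertex.

The LP has an optimal solution: (0, 5) with z = -15.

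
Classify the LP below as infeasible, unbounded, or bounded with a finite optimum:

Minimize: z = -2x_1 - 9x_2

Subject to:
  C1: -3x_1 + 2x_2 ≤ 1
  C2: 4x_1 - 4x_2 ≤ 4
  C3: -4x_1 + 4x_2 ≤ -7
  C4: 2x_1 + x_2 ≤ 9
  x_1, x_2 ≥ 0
C2 requires 4x_1 - 4x_2 ≤ 4, while C3 (-4x_1 + 4x_2 ≤ -7) is equivalent to 4x_1 - 4x_2 ≥ 7. Together they would need 7 ≤ 4x_1 - 4x_2 ≤ 4, which is impossible since 7 > 4. No point satisfies all constraints.

The feasible region is empty; the LP is infeasible.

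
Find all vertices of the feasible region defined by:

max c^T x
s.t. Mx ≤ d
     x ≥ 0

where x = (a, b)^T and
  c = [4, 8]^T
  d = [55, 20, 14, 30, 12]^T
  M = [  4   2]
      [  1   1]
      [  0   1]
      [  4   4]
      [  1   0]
Each vertex is the intersection of two constraint boundaries that also satisfies all remaining constraints:
  a = 0 and b = 0 → (0, 0)
  4a + 4b = 30 and b = 0 → (7.5, 0)
  4a + 4b = 30 and a = 0 → (0, 7.5)

Vertices: (0, 0), (7.5, 0), (0, 7.5)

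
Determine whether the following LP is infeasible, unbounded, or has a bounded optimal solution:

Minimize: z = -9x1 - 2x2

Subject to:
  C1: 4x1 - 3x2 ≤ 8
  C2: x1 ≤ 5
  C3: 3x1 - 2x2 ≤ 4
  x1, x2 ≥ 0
Feasible point: (0, 0) satisfies every constraint, so the LP is feasible.
Direction d = (0, 1): for each constraint row a, a·d ≤ 0 —
  (4)(0) + (-3)(1) = -3 ≤ 0
  (1)(0) + (0)(1) = 0 ≤ 0
  (3)(0) + (-2)(1) = -2 ≤ 0
and d ≥ 0, so (0, 0) + t·d stays feasible for every t ≥ 0. Along this ray z = -9x1 - 2x2 changes by -2 per unit t, so z → −∞.

Unbounded — the objective can decrease without bound over the feasible region.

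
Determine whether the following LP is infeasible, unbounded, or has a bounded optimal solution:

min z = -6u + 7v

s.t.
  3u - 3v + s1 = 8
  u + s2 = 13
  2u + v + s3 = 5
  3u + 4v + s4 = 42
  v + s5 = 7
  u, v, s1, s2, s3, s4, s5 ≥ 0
The point (2.5, 0) satisfies every constraint, so the LP is feasible; the constraints give u ≤ 13 and v ≤ 7, which with u, v ≥ 0 keep the feasible region inside a bounded box. A feasible, bounded LP attains a finite optimum at a vertex.

Evaluating z = -6u + 7v at each vertex:
  (0, 0): z = 0
  (2.5, 0): z = -15
  (0, 5): z = 35

The LP has an optimal solution: (2.5, 0) with z = -15.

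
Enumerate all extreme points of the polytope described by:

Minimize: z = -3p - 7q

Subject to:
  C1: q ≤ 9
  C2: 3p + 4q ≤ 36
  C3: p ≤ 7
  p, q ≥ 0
Each vertex is the intersection of two constraint boundaries that also satisfies all remaining constraints:
  p = 0 and q = 0 → (0, 0)
  p = 7 and q = 0 → (7, 0)
  3p + 4q = 36 and p = 7 → (7, 3.75)
  q = 9 and 3p + 4q = 36 → (0, 9)

Vertices: (0, 0), (7, 0), (7, 3.75), (0, 9)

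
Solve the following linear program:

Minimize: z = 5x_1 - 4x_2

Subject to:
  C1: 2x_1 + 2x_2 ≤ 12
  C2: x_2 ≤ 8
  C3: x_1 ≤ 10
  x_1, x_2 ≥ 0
Each vertex is the intersection of two constraint boundaries that also satisfies all remaining constraints:
  x_1 = 0 and x_2 = 0 → (0, 0)
  2x_1 + 2x_2 = 12 and x_2 = 0 → (6, 0)
  2x_1 + 2x_2 = 12 and x_1 = 0 → (0, 6)

Evaluating z = 5x_1 - 4x_2 at each vertex:
  (0, 0): z = 0
  (6, 0): z = 30
  (0, 6): z = -24

The minimum is at (0, 6) with z = -24.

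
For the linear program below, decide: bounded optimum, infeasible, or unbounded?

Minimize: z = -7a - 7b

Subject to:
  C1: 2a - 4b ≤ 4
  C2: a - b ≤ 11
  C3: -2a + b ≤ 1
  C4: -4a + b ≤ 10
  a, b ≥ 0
Feasible point: (0, 0) satisfies every constraint, so the LP is feasible.
Direction d = (1, 1): for each constraint row a, a·d ≤ 0 —
  (2)(1) + (-4)(1) = -2 ≤ 0
  (1)(1) + (-1)(1) = 0 ≤ 0
  (-2)(1) + (1)(1) = -1 ≤ 0
  (-4)(1) + (1)(1) = -3 ≤ 0
and d ≥ 0, so (0, 0) + t·d stays feasible for every t ≥ 0. Along this ray z = -7a - 7b changes by -14 per unit t, so z → −∞.

The LP is unbounded; z can be made arbitrarily small.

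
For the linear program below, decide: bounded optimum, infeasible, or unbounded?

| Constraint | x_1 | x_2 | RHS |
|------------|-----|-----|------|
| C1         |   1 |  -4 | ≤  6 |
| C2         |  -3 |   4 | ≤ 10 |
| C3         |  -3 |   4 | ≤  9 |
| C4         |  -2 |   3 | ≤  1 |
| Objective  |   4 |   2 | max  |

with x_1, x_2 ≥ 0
Feasible point: (0, 0) satisfies every constraint, so the LP is feasible.
Direction d = (4, 1): for each constraint row a, a·d ≤ 0 —
  (1)(4) + (-4)(1) = 0 ≤ 0
  (-3)(4) + (4)(1) = -8 ≤ 0
  (-3)(4) + (4)(1) = -8 ≤ 0
  (-2)(4) + (3)(1) = -5 ≤ 0
and d ≥ 0, so (0, 0) + t·d stays feasible for every t ≥ 0. Along this ray z = 4x_1 + 2x_2 changes by 18 per unit t, so z → +∞.

Unbounded: there is a feasible ray along which z → +∞.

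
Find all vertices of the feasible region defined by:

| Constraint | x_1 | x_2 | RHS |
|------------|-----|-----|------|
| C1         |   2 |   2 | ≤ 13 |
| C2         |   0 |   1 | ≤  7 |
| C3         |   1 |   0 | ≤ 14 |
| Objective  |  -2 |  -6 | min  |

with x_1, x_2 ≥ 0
Each vertex is the intersection of two constraint boundaries that also satisfies all remaining constraints:
  x_1 = 0 and x_2 = 0 → (0, 0)
  2x_1 + 2x_2 = 13 and x_2 = 0 → (6.5, 0)
  2x_1 + 2x_2 = 13 and x_1 = 0 → (0, 6.5)

Vertices: (0, 0), (6.5, 0), (0, 6.5)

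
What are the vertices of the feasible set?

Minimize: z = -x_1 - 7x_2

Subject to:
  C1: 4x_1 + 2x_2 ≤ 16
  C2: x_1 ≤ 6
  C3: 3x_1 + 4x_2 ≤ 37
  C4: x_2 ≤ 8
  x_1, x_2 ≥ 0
Each vertex is the intersection of two constraint boundaries that also satisfies all remaining constraints:
  x_1 = 0 and x_2 = 0 → (0, 0)
  4x_1 + 2x_2 = 16 and x_2 = 0 → (4, 0)
  4x_1 + 2x_2 = 16 and x_2 = 8 → (0, 8)

Vertices: (0, 0), (4, 0), (0, 8)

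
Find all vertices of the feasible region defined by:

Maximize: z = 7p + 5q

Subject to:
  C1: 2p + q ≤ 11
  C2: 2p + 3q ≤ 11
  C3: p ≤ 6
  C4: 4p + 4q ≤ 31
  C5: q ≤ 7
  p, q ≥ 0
Each vertex is the intersection of two constraint boundaries that also satisfies all remaining constraints:
  p = 0 and q = 0 → (0, 0)
  2p + q = 11 and 2p + 3q = 11 → (5.5, 0)
  2p + 3q = 11 and p = 0 → (0, 3.667)

Vertices: (0, 0), (5.5, 0), (0, 3.667)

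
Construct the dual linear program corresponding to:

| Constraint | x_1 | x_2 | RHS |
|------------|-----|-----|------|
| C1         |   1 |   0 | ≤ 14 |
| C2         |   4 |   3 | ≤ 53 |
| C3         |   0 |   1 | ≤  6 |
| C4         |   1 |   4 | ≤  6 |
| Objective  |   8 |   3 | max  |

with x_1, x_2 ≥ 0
Minimize: z = 14y1 + 53y2 + 6y3 + 6y4

Subject to:
  C1: -y1 - 4y2 - y4 ≤ -8
  C2: -3y2 - y3 - 4y4 ≤ -3
  y1, y2, y3, y4 ≥ 0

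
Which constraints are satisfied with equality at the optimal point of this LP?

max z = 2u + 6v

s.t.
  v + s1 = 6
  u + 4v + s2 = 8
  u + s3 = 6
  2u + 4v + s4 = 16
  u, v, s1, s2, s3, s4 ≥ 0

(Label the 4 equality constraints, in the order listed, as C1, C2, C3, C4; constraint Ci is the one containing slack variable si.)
Optimal: u = 6, v = 0.5
Binding: C2, C3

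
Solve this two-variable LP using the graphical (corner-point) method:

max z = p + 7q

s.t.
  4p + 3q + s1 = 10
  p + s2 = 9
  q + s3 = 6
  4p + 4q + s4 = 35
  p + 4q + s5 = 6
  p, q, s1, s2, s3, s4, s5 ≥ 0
Each vertex is the intersection of two constraint boundaries that also satisfies all remaining constraints:
  p = 0 and q = 0 → (0, 0)
  4p + 3q = 10 and q = 0 → (2.5, 0)
  4p + 3q = 10 and p + 4q = 6 → (1.692, 1.077)
  p + 4q = 6 and p = 0 → (0, 1.5)

Evaluating z = p + 7q at each vertex:
  (0, 0): z = 0
  (2.5, 0): z = 2.5
  (1.692, 1.077): z = 9.231
  (0, 1.5): z = 10.5

The maximum is at (0, 1.5) with z = 10.5.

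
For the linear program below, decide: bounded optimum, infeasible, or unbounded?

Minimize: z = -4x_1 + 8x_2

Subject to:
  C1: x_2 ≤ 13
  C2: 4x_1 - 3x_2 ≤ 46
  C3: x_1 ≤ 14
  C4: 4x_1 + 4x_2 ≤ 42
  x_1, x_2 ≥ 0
The point (10.5, 0) satisfies every constraint, so the LP is feasible; the constraints give x_1 ≤ 14 and x_2 ≤ 13, which with x_1, x_2 ≥ 0 keep the feasible region inside a bounded box. A feasible, bounded LP attains a finite optimum at a vertex.

Evaluating z = -4x_1 + 8x_2 at each vertex:
  (0, 0): z = 0
  (10.5, 0): z = -42
  (0, 10.5): z = 84

Bounded optimum: z* = -42 at (10.5, 0).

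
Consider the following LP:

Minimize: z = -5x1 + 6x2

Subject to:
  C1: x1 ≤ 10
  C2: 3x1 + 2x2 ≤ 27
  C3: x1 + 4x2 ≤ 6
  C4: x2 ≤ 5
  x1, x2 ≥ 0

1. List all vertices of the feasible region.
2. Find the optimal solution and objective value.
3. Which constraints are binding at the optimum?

1. (0, 0), (6, 0), (0, 1.5)
2. x1 = 6, x2 = 0, z = -30
3. C3, x2 ≥ 0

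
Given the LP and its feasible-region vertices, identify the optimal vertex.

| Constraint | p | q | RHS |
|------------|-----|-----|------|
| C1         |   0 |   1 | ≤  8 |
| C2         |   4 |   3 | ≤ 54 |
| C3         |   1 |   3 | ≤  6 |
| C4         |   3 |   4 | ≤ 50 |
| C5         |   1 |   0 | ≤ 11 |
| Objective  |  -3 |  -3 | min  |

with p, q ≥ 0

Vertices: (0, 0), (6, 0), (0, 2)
Evaluating z = -3p - 3q at each vertex:
  (0, 0): z = 0
  (6, 0): z = -18
  (0, 2): z = -6

The smallest value is z = -18, attained at (6, 0).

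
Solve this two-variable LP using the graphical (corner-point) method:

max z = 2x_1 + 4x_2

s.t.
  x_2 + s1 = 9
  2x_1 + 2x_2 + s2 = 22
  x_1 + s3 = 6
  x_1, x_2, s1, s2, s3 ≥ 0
x_1 = 2, x_2 = 9, z = 40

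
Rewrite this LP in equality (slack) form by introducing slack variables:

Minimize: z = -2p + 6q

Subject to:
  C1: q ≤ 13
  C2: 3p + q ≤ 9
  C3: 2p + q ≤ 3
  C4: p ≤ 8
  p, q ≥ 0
min z = -2p + 6q

s.t.
  q + s1 = 13
  3p + q + s2 = 9
  2p + q + s3 = 3
  p + s4 = 8
  p, q, s1, s2, s3, s4 ≥ 0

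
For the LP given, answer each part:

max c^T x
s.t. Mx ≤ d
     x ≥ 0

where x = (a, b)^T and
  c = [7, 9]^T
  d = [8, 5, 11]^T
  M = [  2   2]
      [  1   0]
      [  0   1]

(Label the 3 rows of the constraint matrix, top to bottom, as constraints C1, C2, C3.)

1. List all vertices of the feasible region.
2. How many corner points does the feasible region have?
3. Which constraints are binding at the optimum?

1. (0, 0), (4, 0), (0, 4)
2. 3
3. C1, a ≥ 0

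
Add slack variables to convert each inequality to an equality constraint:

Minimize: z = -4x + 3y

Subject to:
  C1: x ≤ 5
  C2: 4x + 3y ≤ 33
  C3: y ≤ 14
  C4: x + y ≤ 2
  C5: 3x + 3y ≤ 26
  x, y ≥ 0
min z = -4x + 3y

s.t.
  x + s1 = 5
  4x + 3y + s2 = 33
  y + s3 = 14
  x + y + s4 = 2
  3x + 3y + s5 = 26
  x, y, s1, s2, s3, s4, s5 ≥ 0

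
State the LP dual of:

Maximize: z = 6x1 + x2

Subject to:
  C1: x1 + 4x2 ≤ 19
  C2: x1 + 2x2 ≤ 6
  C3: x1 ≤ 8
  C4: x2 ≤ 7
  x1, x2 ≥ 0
Minimize: z = 19y1 + 6y2 + 8y3 + 7y4

Subject to:
  C1: -y1 - y2 - y3 ≤ -6
  C2: -4y1 - 2y2 - y4 ≤ -1
  y1, y2, y3, y4 ≥ 0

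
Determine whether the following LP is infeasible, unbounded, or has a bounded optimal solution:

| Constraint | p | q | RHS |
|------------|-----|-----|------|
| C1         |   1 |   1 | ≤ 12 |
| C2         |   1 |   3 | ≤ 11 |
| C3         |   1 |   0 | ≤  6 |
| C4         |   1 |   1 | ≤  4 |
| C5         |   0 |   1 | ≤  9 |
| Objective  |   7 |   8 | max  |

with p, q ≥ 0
The point (0.5, 3.5) satisfies every constraint, so the LP is feasible; the constraints give p ≤ 6 and q ≤ 9, which with p, q ≥ 0 keep the feasible region inside a bounded box. A feasible, bounded LP attains a finite optimum at a vertex.

Bounded optimum: z* = 31.5 at (0.5, 3.5).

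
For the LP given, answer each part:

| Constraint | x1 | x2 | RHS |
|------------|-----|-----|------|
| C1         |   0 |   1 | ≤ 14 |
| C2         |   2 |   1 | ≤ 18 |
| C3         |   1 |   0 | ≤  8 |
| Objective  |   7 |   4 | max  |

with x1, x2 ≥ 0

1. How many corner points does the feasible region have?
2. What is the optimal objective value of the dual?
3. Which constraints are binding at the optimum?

1. 5
2. 70 (by strong duality, equal to the primal optimum)
3. C1, C2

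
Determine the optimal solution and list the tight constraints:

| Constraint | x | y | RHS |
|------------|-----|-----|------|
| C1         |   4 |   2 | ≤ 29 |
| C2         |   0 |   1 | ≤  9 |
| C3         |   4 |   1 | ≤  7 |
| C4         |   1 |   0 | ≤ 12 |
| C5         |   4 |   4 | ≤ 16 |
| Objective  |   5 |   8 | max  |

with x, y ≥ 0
Optimal: x = 0, y = 4
Binding: C5, x ≥ 0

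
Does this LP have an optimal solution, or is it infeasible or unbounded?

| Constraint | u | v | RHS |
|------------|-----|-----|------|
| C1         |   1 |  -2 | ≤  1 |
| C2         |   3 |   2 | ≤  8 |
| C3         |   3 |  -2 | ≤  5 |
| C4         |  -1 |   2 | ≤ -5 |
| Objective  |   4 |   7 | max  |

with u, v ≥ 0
C1 requires u - 2v ≤ 1, while C4 (-u + 2v ≤ -5) is equivalent to u - 2v ≥ 5. Together they would need 5 ≤ u - 2v ≤ 1, which is impossible since 5 > 1. No point satisfies all constraints.

The feasible region is empty; the LP is infeasible.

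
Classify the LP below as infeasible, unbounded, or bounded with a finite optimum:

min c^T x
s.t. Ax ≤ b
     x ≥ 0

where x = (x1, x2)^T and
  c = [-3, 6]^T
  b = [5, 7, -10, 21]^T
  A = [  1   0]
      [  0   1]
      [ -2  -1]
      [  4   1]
The point (5, 0) satisfies every constraint, so the LP is feasible; the constraints give x1 ≤ 5 and x2 ≤ 7, which with x1, x2 ≥ 0 keep the feasible region inside a bounded box. A feasible, bounded LP attains a finite optimum at a vertex.

Bounded optimum: z* = -15 at (5, 0).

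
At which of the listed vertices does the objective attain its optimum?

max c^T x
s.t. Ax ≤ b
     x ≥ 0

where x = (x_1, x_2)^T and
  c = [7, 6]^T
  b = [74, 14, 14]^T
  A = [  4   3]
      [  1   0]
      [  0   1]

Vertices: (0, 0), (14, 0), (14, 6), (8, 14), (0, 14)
Evaluating z = 7x_1 + 6x_2 at each vertex:
  (0, 0): z = 0
  (14, 0): z = 98
  (14, 6): z = 134
  (8, 14): z = 140
  (0, 14): z = 84

The largest value is z = 140, attained at (8, 14).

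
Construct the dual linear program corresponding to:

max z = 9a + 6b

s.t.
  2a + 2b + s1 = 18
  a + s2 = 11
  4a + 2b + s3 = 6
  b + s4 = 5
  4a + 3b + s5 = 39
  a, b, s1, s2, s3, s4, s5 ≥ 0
Minimize: z = 18y1 + 11y2 + 6y3 + 5y4 + 39y5

Subject to:
  C1: -2y1 - y2 - 4y3 - 4y5 ≤ -9
  C2: -2y1 - 2y3 - y4 - 3y5 ≤ -6
  y1, y2, y3, y4, y5 ≥ 0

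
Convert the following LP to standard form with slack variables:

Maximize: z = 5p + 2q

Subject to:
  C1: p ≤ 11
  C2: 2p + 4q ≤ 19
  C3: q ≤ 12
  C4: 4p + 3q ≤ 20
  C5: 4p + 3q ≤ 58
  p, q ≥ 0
max z = 5p + 2q

s.t.
  p + s1 = 11
  2p + 4q + s2 = 19
  q + s3 = 12
  4p + 3q + s4 = 20
  4p + 3q + s5 = 58
  p, q, s1, s2, s3, s4, s5 ≥ 0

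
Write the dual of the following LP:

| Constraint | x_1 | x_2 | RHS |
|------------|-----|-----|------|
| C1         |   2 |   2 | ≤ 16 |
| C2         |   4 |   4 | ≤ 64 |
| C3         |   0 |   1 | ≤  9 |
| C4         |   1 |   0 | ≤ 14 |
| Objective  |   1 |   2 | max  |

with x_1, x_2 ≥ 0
Minimize: z = 16y1 + 64y2 + 9y3 + 14y4

Subject to:
  C1: -2y1 - 4y2 - y4 ≤ -1
  C2: -2y1 - 4y2 - y3 ≤ -2
  y1, y2, y3, y4 ≥ 0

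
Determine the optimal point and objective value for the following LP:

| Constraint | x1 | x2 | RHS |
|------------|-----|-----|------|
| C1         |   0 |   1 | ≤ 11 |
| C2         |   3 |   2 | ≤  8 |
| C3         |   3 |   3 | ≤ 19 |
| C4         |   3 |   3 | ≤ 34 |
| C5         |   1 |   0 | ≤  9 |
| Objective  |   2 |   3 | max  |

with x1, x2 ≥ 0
x1 = 0, x2 = 4, z = 12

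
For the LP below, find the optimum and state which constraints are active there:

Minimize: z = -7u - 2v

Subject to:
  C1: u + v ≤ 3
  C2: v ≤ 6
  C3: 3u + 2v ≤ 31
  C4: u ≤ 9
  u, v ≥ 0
Optimal: u = 3, v = 0
Binding: C1, v ≥ 0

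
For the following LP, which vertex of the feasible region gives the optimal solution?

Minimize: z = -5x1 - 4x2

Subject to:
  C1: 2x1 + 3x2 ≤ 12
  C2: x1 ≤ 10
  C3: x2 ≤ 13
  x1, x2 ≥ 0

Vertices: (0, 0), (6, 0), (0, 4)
Evaluating z = -5x1 - 4x2 at each vertex:
  (0, 0): z = 0
  (6, 0): z = -30
  (0, 4): z = -16

The smallest value is z = -30, attained at (6, 0).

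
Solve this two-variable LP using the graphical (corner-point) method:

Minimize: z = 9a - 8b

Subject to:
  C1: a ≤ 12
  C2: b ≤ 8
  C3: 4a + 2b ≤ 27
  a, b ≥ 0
Each vertex is the intersection of two constraint boundaries that also satisfies all remaining constraints:
  a = 0 and b = 0 → (0, 0)
  4a + 2b = 27 and b = 0 → (6.75, 0)
  b = 8 and 4a + 2b = 27 → (2.75, 8)
  b = 8 and a = 0 → (0, 8)

Evaluating z = 9a - 8b at each vertex:
  (0, 0): z = 0
  (6.75, 0): z = 60.75
  (2.75, 8): z = -39.25
  (0, 8): z = -64

The minimum is at (0, 8) with z = -64.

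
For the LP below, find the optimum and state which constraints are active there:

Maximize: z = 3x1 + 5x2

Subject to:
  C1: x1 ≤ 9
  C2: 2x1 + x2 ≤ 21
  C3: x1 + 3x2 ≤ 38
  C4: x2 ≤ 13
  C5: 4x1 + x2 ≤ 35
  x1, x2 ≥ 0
Optimal: x1 = 5, x2 = 11
Slack at optimum:
  C1: slack = 4
  C2: slack = 0 (binding)
  C3: slack = 0 (binding)
  C4: slack = 2
  C5: slack = 4
  x1 ≥ 0: x1 = 5
  x2 ≥ 0: x2 = 11
Binding constraints: C2, C3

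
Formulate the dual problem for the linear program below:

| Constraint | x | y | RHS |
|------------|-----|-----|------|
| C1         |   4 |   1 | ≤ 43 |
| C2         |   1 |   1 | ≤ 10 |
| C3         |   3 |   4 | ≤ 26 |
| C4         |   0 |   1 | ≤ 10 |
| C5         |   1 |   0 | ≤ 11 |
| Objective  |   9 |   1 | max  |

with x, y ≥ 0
Minimize: z = 43y1 + 10y2 + 26y3 + 10y4 + 11y5

Subject to:
  C1: -4y1 - y2 - 3y3 - y5 ≤ -9
  C2: -y1 - y2 - 4y3 - y4 ≤ -1
  y1, y2, y3, y4, y5 ≥ 0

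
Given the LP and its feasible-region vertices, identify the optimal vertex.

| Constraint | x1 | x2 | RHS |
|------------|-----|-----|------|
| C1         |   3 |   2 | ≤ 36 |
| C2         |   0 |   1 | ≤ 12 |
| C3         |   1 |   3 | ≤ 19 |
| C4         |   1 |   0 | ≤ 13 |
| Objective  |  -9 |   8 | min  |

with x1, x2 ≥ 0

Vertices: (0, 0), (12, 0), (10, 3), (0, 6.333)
Evaluating z = -9x1 + 8x2 at each vertex:
  (0, 0): z = 0
  (12, 0): z = -108
  (10, 3): z = -66
  (0, 6.333): z = 50.67

The smallest value is z = -108, attained at (12, 0).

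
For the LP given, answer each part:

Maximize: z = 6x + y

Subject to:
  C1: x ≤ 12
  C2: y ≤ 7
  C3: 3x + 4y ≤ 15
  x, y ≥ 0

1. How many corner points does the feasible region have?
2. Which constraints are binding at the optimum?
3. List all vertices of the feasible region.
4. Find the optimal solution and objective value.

1. 3
2. C3, y ≥ 0
3. (0, 0), (5, 0), (0, 3.75)
4. x = 5, y = 0, z = 30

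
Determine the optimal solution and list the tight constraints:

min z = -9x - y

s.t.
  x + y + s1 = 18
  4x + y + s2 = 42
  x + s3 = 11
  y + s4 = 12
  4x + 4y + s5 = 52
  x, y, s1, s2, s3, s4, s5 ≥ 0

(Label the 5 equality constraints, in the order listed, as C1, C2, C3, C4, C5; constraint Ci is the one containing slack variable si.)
Optimal: x = 10.5, y = 0
Slack at optimum:
  C1: slack = 7.5
  C2: slack = 0 (binding)
  C3: slack = 0.5
  C4: slack = 12
  C5: slack = 10
  x ≥ 0: x = 10.5
  y ≥ 0: y = 0 (binding)
Binding constraints: C2, y ≥ 0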